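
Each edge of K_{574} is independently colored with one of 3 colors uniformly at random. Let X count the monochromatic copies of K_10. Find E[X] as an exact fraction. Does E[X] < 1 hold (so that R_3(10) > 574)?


E[X] = C(574, 10) · 3^{1 − 45} = 988824035203816502691 · 3^{−44} = 988824035203816502691/984770902183611232881.
As a reduced fraction: E[X] = 109869337244868500299/109418989131512359209 ≈ 1.0041158.
Is E[X] < 1? NO.
Since E[X] ≥ 1, the first-moment bound is inconclusive at n = 574; it does NOT by itself certify R_3(10) > 574.

E[X] = 109869337244868500299/109418989131512359209 ≈ 1.0041158; E[X] ≥ 1; first-moment method inconclusive here.


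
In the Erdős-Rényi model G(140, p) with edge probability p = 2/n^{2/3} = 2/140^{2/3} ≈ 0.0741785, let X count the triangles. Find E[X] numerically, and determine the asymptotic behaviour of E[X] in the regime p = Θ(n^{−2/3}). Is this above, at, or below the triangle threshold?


Number of potential triangles: C(140, 3) = 447580.
Each occurs with probability p³ ≈ (0.0741785)³ ≈ 4.08163265e-04.
By linearity: E[X] = C(140, 3)·p³ ≈ 447580 · 4.08163265e-04 ≈ 182.685714.
Since α = 2/3 < 1, p = c/n^{2/3} ≫ 1/n is above the triangle threshold p ~ 1/n. Asymptotically E[X] ~ (c³/6)·n^{3(1−α)} = (2³/6)·n^{1} → ∞; triangles are abundant w.h.p.

E[X] ≈ 182.685714; in regime p = Θ(1/n^{2/3}) E[X] diverges (above the triangle threshold p ~ 1/n).


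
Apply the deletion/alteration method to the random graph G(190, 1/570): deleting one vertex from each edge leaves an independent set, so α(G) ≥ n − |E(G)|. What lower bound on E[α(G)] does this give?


E[|E(G)|] = C(190, 2)·p = 17955 · (1/570) = 63/2.
E[α(G)] ≥ n − E[|E(G)|] = 190 − 63/2 = 317/2.
Numerically: ≈ 158.5000.
(This is only a lower bound; the true E[α(G)] may be larger.)

E[α(G)] ≥ 317/2 ≈ 158.5000.


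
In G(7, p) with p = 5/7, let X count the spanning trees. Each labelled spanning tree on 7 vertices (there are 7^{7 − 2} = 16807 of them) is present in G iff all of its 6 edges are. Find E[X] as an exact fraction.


K_7 has 7^{7 − 2} = 16807 labelled spanning trees.
For each such spanning tree H, let X_H = 1 if all 6 edges of H are present in G. Then P[X_H = 1] = p^{6} = (5/7)^{6} = 15625/117649.
Summing the indicators: E[X] = Σ_H E[X_H] = 16807 · p^{6} = 16807 · 15625/117649 = 15625/7.
Numerically: E[X] ≈ 2232.14.

E[X] = 16807 · (5/7)^{6} = 15625/7 ≈ 2232.14.


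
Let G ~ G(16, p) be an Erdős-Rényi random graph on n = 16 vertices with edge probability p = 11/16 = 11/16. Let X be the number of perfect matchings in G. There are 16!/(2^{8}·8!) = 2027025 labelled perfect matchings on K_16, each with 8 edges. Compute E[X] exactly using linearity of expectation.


K_16 has 16!/(2^{8}·8!) = 2027025 labelled perfect matchings.
For each such perfect matching H, let X_H = 1 if all 8 edges of H are present in G. Then P[X_H = 1] = p^{8} = (11/16)^{8} = 214358881/4294967296.
By linearity of expectation: E[X] = Σ_H E[X_H] = 2027025 · p^{8} = 2027025 · 214358881/4294967296 = 434510810759025/4294967296.
Numerically: E[X] ≈ 1.01e+05.

E[X] = 2027025 · (11/16)^{8} = 434510810759025/4294967296 ≈ 1.01e+05.


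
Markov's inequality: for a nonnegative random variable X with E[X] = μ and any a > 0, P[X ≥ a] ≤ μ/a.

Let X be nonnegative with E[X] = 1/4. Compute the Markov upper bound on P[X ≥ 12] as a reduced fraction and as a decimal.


μ = E[X] = 1/4, a = 12.
Markov: P[X ≥ 12] ≤ μ/a = (1/4)/12 = 1/48.
Numerically: ≈ 0.02083.
(Since a = 12 > μ = 0.25000, the bound 1/48 is < 1 and informative.)

P[X ≥ 12] ≤ 1/48 ≈ 0.02083.


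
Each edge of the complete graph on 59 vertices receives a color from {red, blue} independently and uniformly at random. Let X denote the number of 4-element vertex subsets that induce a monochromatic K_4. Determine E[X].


Let X = Σ_S X_S over the C(59, 4) = 455126 subsets S of size 4, where X_S = 1 if the K_4 on S is monochromatic.
For a fixed S, the K_4 on S has C(4, 2) = 6 edges. P[all 6 edges red] = (1/2)^6, and likewise for blue, so P[monochromatic] = 2·(1/2)^6 = 2^{1 − 6} = 1/32.
Summing: E[X] = C(59, 4) · 2^{1 − 6} = 455126 · 1/32 = 227563/16.
Numerically: E[X] ≈ 14222.688.

E[X] = C(59,4)·2^(1−C(4,2)) = 227563/16 ≈ 14222.688.


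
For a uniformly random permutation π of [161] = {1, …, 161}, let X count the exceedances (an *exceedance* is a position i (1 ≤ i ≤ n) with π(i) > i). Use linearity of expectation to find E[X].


Write X = Σ_{i=1}^{161} X_i, where X_i = 1_{π(i) > i}.
For each fixed i, π(i) is uniform over {1, …, 161} (marginal of a uniform permutation), so P[π(i) > i] = (n − i)/n. Summing: Σ_{i=1}^{161} (n − i)/n = (0 + 1 + … + 160)/161 = 161(161 − 1)/(2·161) = (161 − 1)/2.
Hence E[X] = Σ_{i=1}^{161} (161 − i)/161 = 80 ≈ 80.0000.

E[X] = 80 = 80.0000.


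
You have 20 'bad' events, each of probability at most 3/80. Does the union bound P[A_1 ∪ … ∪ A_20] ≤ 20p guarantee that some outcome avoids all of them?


Union bound: P[∪_{i=1}^{20} A_i] ≤ Σ_i P[A_i] ≤ 20·p = 20·(3/80) = 3/4.
Numerically: 3/4 ≈ 0.750000.
Is 3/4 < 1? YES.
Since P[∪ A_i] ≤ 3/4 < 1, the complement has P[∩ A_i^c] ≥ 1 − 3/4 = 1/4 > 0, so some outcome avoids every A_i.

20·p = 3/4 ≈ 0.750000; existence CERTIFIED by the union bound.


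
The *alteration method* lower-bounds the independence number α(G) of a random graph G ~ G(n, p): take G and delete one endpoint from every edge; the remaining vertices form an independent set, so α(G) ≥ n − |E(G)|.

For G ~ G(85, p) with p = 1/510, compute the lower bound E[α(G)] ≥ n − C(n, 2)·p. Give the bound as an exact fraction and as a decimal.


E[|E(G)|] = C(85, 2)·p = 3570 · (1/510) = 7.
E[α(G)] ≥ n − E[|E(G)|] = 85 − 7 = 78.
Numerically: ≈ 78.0000.
(This is only a lower bound; the true E[α(G)] may be larger.)

E[α(G)] ≥ 78 ≈ 78.0000.


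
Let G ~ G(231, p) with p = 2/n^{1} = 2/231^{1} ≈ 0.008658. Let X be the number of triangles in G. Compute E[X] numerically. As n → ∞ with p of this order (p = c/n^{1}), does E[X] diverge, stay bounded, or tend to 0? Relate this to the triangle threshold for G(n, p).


Number of potential triangles: C(231, 3) = 2027795.
Each occurs with probability p³ ≈ (0.008658)³ ≈ 6.490140e-07.
By linearity: E[X] = C(231, 3)·p³ ≈ 2027795 · 6.490140e-07 ≈ 1.3161.
Here α = 1, so p = 2/n is exactly at the triangle threshold p ~ 1/n. Asymptotically E[X] → c³/6 = 2³/6 = 4/3 ≈ 1.3333, a bounded constant. In this regime the triangle count is asymptotically Poisson(c³/6).

E[X] ≈ 1.3161; in regime p = Θ(1/n^{1}) E[X] stays bounded (at the triangle threshold p ~ 1/n).


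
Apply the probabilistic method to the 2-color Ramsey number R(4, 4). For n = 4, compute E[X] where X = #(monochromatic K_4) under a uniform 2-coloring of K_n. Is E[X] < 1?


E[X] = C(4, 4) · 2^{1 − 6} = 1 · 2^{−5} = 1/32.
As a reduced fraction: E[X] = 1/32 ≈ 0.0312500.
Is E[X] < 1? YES.
Since E[X] < 1, there exists a 2-coloring of K_{4} with no monochromatic K_4; hence R(4, 4) > 4.

E[X] = 1/32 ≈ 0.0312500; E[X] < 1, so R(4, 4) > 4.


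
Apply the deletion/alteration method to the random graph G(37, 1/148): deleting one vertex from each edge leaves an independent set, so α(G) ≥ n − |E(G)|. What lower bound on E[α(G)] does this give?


E[|E(G)|] = C(37, 2)·p = 666 · (1/148) = 9/2.
E[α(G)] ≥ n − E[|E(G)|] = 37 − 9/2 = 65/2.
Numerically: ≈ 32.50000.
(This is only a lower bound; the true E[α(G)] may be larger.)

E[α(G)] ≥ 65/2 ≈ 32.50000.


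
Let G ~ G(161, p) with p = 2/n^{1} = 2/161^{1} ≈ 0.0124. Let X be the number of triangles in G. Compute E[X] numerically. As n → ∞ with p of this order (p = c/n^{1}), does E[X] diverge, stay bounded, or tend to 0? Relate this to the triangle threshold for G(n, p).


Number of potential triangles: C(161, 3) = 682640.
Each occurs with probability p³ ≈ (0.0124)³ ≈ 1.91696e-06.
By linearity: E[X] = C(161, 3)·p³ ≈ 682640 · 1.91696e-06 ≈ 1.309.
Here α = 1, so p = 2/n is exactly at the triangle threshold p ~ 1/n. Asymptotically E[X] → c³/6 = 2³/6 = 4/3 ≈ 1.333, a bounded constant. In this regime the triangle count is asymptotically Poisson(c³/6).

E[X] ≈ 1.309; in regime p = Θ(1/n^{1}) E[X] stays bounded (at the triangle threshold p ~ 1/n).


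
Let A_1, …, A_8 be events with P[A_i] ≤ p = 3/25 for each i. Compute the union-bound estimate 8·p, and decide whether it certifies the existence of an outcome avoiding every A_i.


Union bound: P[∪_{i=1}^{8} A_i] ≤ Σ_i P[A_i] ≤ 8·p = 8·(3/25) = 24/25.
Numerically: 24/25 ≈ 0.9600.
Is 24/25 < 1? YES.
Since P[∪ A_i] ≤ 24/25 < 1, the complement has P[∩ A_i^c] ≥ 1 − 24/25 = 1/25 > 0, so some outcome avoids every A_i.

8·p = 24/25 ≈ 0.9600; existence CERTIFIED by the union bound.


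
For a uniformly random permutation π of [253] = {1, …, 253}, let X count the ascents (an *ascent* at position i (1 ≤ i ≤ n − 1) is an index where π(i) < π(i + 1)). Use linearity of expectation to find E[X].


Write X = Σ X_I over i = 1, …, 252, with X_I the indicator of one ascent.
There are 252 indicators.
For each fixed i, the pair (π(i), π(i+1)) is a uniformly random ordered pair of distinct values from {1, …, 253}; by symmetry P[π(i) < π(i+1)] = 1/2.
By linearity: E[X] = 252 · (1/2) = (253 − 1) · (1/2) = 126 ≈ 126.000000.

E[X] = 126 = 126.000000.


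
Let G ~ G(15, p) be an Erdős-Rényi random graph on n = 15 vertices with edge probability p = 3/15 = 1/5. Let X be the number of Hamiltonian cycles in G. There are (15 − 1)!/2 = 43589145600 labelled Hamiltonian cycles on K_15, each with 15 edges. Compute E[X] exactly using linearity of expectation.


K_15 has (15 − 1)!/2 = 43589145600 labelled Hamiltonian cycles.
For each such Hamiltonian cycle H, let X_H = 1 if all 15 edges of H are present in G. Then P[X_H = 1] = p^{15} = (1/5)^{15} = 1/30517578125.
By linearity of expectation: E[X] = Σ_H E[X_H] = 43589145600 · p^{15} = 43589145600 · 1/30517578125 = 1743565824/1220703125.
Numerically: E[X] ≈ 1.43.

E[X] = 43589145600 · (1/5)^{15} = 1743565824/1220703125 ≈ 1.43.


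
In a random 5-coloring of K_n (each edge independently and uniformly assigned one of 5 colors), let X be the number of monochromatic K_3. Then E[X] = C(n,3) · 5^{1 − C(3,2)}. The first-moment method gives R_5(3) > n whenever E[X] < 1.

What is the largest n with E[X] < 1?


We need C(n, 3) · 5^{1 − 3} < 1, i.e. C(n, 3) < 5^{3 − 1} = 25.
Check values of n near the boundary:
  n = 4: C(4, 3) = 4; 4 < 25? YES
  n = 5: C(5, 3) = 10; 10 < 25? YES
  n = 6: C(6, 3) = 20; 20 < 25? YES
  n = 7: C(7, 3) = 35; 35 < 25? NO
The largest n with C(n, 3) < 25 is n = 6 (where E[X] = 4/5 ≈ 0.800000). Hence R_5(3) > 6, i.e. R_5(3) ≥ 7.

Largest n = 6; hence R_5(3) > 6.


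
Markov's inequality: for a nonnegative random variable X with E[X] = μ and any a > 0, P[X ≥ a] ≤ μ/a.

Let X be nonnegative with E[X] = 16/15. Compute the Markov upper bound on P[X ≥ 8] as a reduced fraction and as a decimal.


μ = E[X] = 16/15, a = 8.
Markov: P[X ≥ 8] ≤ μ/a = (16/15)/8 = 2/15.
Numerically: ≈ 0.13333.
(Since a = 8 > μ = 1.06667, the bound 2/15 is < 1 and informative.)

P[X ≥ 8] ≤ 2/15 ≈ 0.13333.


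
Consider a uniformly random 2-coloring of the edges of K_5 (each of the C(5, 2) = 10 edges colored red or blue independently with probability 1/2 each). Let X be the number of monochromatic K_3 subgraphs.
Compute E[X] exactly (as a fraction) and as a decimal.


Let X = Σ_S X_S over the C(5, 3) = 10 subsets S of size 3, where X_S = 1 if the K_3 on S is monochromatic.
For a fixed S, the K_3 on S has C(3, 2) = 3 edges. P[all 3 edges red] = (1/2)^3, and likewise for blue, so P[monochromatic] = 2·(1/2)^3 = 2^{1 − 3} = 1/4.
By linearity: E[X] = C(5, 3) · 2^{1 − 3} = 10 · 1/4 = 5/2.
Numerically: E[X] ≈ 2.500.

E[X] = C(5,3)·2^(1−C(3,2)) = 5/2 ≈ 2.500.


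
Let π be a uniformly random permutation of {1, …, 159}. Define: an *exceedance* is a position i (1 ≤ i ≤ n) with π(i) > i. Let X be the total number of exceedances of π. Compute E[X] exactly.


Write X = Σ_{i=1}^{159} X_i, where X_i = 1_{π(i) > i}.
For each fixed i, π(i) is uniform over {1, …, 159} (marginal of a uniform permutation), so P[π(i) > i] = (n − i)/n. Summing: Σ_{i=1}^{159} (n − i)/n = (0 + 1 + … + 158)/159 = 159(159 − 1)/(2·159) = (159 − 1)/2.
Hence E[X] = Σ_{i=1}^{159} (159 − i)/159 = 79 ≈ 79.000.

E[X] = 79 = 79.000.


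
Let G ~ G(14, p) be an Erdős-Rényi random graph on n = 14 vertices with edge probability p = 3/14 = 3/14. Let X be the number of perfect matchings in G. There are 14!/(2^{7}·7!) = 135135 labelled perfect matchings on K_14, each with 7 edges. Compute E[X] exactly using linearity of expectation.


K_14 has 14!/(2^{7}·7!) = 135135 labelled perfect matchings.
For each such perfect matching H, let X_H = 1 if all 7 edges of H are present in G. Then P[X_H = 1] = p^{7} = (3/14)^{7} = 2187/105413504.
Summing the indicators: E[X] = Σ_H E[X_H] = 135135 · p^{7} = 135135 · 2187/105413504 = 42220035/15059072.
Numerically: E[X] ≈ 2.8.

E[X] = 135135 · (3/14)^{7} = 42220035/15059072 ≈ 2.8.


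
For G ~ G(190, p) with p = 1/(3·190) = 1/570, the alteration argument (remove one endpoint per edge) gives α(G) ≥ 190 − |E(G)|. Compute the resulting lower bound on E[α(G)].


E[|E(G)|] = C(190, 2)·p = 17955 · (1/570) = 63/2.
E[α(G)] ≥ n − E[|E(G)|] = 190 − 63/2 = 317/2.
Numerically: ≈ 158.500.
(This is only a lower bound; the true E[α(G)] may be larger.)

E[α(G)] ≥ 317/2 ≈ 158.500.


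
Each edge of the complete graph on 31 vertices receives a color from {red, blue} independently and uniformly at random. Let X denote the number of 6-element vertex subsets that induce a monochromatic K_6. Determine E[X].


Let X = Σ_S X_S over the C(31, 6) = 736281 subsets S of size 6, where X_S = 1 if the K_6 on S is monochromatic.
For a fixed S, the K_6 on S has C(6, 2) = 15 edges. P[all 15 edges red] = (1/2)^15, and likewise for blue, so P[monochromatic] = 2·(1/2)^15 = 2^{1 − 15} = 1/16384.
Summing: E[X] = C(31, 6) · 2^{1 − 15} = 736281 · 1/16384 = 736281/16384.
Numerically: E[X] ≈ 44.9390.

E[X] = C(31,6)·2^(1−C(6,2)) = 736281/16384 ≈ 44.9390.


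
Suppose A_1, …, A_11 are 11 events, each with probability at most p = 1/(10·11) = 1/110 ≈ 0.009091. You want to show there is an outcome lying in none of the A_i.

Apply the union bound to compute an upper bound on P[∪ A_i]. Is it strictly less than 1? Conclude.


Union bound: P[∪_{i=1}^{11} A_i] ≤ Σ_i P[A_i] ≤ 11·p = 11·(1/110) = 1/10.
Numerically: 1/10 ≈ 0.100000.
Is 1/10 < 1? YES.
Since P[∪ A_i] ≤ 1/10 < 1, the complement has P[∩ A_i^c] ≥ 1 − 1/10 = 9/10 > 0, so some outcome avoids every A_i.

11·p = 1/10 ≈ 0.100000; existence CERTIFIED by the union bound.


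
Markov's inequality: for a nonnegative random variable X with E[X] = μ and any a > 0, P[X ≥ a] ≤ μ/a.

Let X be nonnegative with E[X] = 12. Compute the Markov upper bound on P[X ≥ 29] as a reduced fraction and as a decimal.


μ = E[X] = 12, a = 29.
Markov: P[X ≥ 29] ≤ μ/a = (12)/29 = 12/29.
Numerically: ≈ 0.4138.
(Since a = 29 > μ = 12.0000, the bound 12/29 is < 1 and informative.)

P[X ≥ 29] ≤ 12/29 ≈ 0.4138.


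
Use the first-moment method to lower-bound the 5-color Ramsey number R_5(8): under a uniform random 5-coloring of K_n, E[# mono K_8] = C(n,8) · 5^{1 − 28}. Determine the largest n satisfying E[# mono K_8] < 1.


We need C(n, 8) · 5^{1 − 28} < 1, i.e. C(n, 8) < 5^{28 − 1} = 7450580596923828125.
Check values of n near the boundary:
  n = 859: C(859, 8) = 7115855595170747139; 7115855595170747139 < 7450580596923828125? YES
  n = 860: C(860, 8) = 7182671140665308145; 7182671140665308145 < 7450580596923828125? YES
  n = 861: C(861, 8) = 7250034996615275865; 7250034996615275865 < 7450580596923828125? YES
  n = 862: C(862, 8) = 7317951015318931845; 7317951015318931845 < 7450580596923828125? YES
  n = 863: C(863, 8) = 7386423071602617757; 7386423071602617757 < 7450580596923828125? YES
  n = 864: C(864, 8) = 7455455062926006708; 7455455062926006708 < 7450580596923828125? NO
  n = 865: C(865, 8) = 7525050909487743060; 7525050909487743060 < 7450580596923828125? NO
The largest n with C(n, 8) < 7450580596923828125 is n = 863 (where E[X] = 7386423071602617757/7450580596923828125 ≈ 0.9913889). Hence R_5(8) > 863, i.e. R_5(8) ≥ 864.

Largest n = 863; hence R_5(8) > 863.


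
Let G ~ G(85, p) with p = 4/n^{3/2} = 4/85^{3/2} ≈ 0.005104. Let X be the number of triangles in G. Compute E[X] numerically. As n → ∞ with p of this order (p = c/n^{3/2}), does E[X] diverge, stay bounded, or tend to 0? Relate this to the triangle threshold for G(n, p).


Number of potential triangles: C(85, 3) = 98770.
Each occurs with probability p³ ≈ (0.005104)³ ≈ 1.329826e-07.
By linearity: E[X] = C(85, 3)·p³ ≈ 98770 · 1.329826e-07 ≈ 0.0131.
Since α = 3/2 > 1, p = c/n^{3/2} = o(1/n) is below the triangle threshold p ~ 1/n. Asymptotically E[X] ~ (c³/6)·n^{3(1−α)} = (4³/6)·n^{-1.5} → 0, so by Markov's inequality G has no triangles w.h.p.

E[X] ≈ 0.0131; in regime p = Θ(1/n^{3/2}) E[X] tends to 0 (below the triangle threshold p ~ 1/n).


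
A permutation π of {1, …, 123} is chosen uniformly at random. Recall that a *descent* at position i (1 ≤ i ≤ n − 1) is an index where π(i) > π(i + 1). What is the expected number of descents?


Write X = Σ X_I over i = 1, …, 122, with X_I the indicator of one descent.
There are 122 indicators.
For each fixed i, the pair (π(i), π(i+1)) is a uniformly random ordered pair of distinct values from {1, …, 123}; by symmetry P[π(i) > π(i+1)] = 1/2.
By linearity: E[X] = 122 · (1/2) = (123 − 1) · (1/2) = 61 ≈ 61.00000.

E[X] = 61 = 61.00000.


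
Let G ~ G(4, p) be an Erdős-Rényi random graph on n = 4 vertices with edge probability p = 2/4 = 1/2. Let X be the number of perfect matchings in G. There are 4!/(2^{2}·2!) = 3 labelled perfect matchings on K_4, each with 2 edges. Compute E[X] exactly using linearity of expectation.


K_4 has 4!/(2^{2}·2!) = 3 labelled perfect matchings.
For each such perfect matching H, let X_H = 1 if all 2 edges of H are present in G. Then P[X_H = 1] = p^{2} = (1/2)^{2} = 1/4.
By linearity: E[X] = Σ_H E[X_H] = 3 · p^{2} = 3 · 1/4 = 3/4.
Numerically: E[X] ≈ 0.75.

E[X] = 3 · (1/2)^{2} = 3/4 ≈ 0.75.


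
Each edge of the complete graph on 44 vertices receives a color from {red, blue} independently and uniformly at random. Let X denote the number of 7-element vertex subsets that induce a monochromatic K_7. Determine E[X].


Let X = Σ_S X_S over the C(44, 7) = 38320568 subsets S of size 7, where X_S = 1 if the K_7 on S is monochromatic.
For a fixed S, the K_7 on S has C(7, 2) = 21 edges. P[all 21 edges red] = (1/2)^21, and likewise for blue, so P[monochromatic] = 2·(1/2)^21 = 2^{1 − 21} = 1/1048576.
Summing: E[X] = C(44, 7) · 2^{1 − 21} = 38320568 · 1/1048576 = 4790071/131072.
Numerically: E[X] ≈ 36.545.

E[X] = C(44,7)·2^(1−C(7,2)) = 4790071/131072 ≈ 36.545.


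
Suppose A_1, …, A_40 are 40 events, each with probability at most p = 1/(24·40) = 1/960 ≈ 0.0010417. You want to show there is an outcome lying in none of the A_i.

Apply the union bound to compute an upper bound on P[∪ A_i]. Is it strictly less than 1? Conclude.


Union bound: P[∪_{i=1}^{40} A_i] ≤ Σ_i P[A_i] ≤ 40·p = 40·(1/960) = 1/24.
Numerically: 1/24 ≈ 0.0416667.
Is 1/24 < 1? YES.
Since P[∪ A_i] ≤ 1/24 < 1, the complement has P[∩ A_i^c] ≥ 1 − 1/24 = 23/24 > 0, so some outcome avoids every A_i.

40·p = 1/24 ≈ 0.0416667; existence CERTIFIED by the union bound.


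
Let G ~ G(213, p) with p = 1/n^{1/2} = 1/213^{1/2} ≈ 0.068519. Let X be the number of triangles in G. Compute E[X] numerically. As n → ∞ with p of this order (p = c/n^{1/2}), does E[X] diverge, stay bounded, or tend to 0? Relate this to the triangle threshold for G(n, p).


Number of potential triangles: C(213, 3) = 1587986.
Each occurs with probability p³ ≈ (0.068519)³ ≈ 3.2168484e-04.
By linearity: E[X] = C(213, 3)·p³ ≈ 1587986 · 3.2168484e-04 ≈ 510.83102.
Since α = 1/2 < 1, p = c/n^{1/2} ≫ 1/n is above the triangle threshold p ~ 1/n. Asymptotically E[X] ~ (c³/6)·n^{3(1−α)} = (1³/6)·n^{1.5} → ∞; triangles are abundant w.h.p.

E[X] ≈ 510.83102; in regime p = Θ(1/n^{1/2}) E[X] diverges (above the triangle threshold p ~ 1/n).


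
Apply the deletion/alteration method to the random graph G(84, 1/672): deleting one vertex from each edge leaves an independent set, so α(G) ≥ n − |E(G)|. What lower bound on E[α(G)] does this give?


E[|E(G)|] = C(84, 2)·p = 3486 · (1/672) = 83/16.
E[α(G)] ≥ n − E[|E(G)|] = 84 − 83/16 = 1261/16.
Numerically: ≈ 78.812500.
(This is only a lower bound; the true E[α(G)] may be larger.)

E[α(G)] ≥ 1261/16 ≈ 78.812500.


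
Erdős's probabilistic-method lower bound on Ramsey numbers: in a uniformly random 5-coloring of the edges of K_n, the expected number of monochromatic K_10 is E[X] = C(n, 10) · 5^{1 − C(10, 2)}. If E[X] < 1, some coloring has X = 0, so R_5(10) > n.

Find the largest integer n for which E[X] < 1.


We need C(n, 10) · 5^{1 − 45} < 1, i.e. C(n, 10) < 5^{45 − 1} = 5684341886080801486968994140625.
Check values of n near the boundary:
  n = 5387: C(5387, 10) = 5624406917627224603154306376491; 5624406917627224603154306376491 < 5684341886080801486968994140625? YES
  n = 5388: C(5388, 10) = 5634865093375880654852250419586; 5634865093375880654852250419586 < 5684341886080801486968994140625? YES
  n = 5389: C(5389, 10) = 5645340767466558997768874792926; 5645340767466558997768874792926 < 5684341886080801486968994140625? YES
  n = 5390: C(5390, 10) = 5655833965919099070255434039753; 5655833965919099070255434039753 < 5684341886080801486968994140625? YES
  n = 5391: C(5391, 10) = 5666344714787188828795213697883; 5666344714787188828795213697883 < 5684341886080801486968994140625? YES
  n = 5392: C(5392, 10) = 5676873040158402483252283957448; 5676873040158402483252283957448 < 5684341886080801486968994140625? YES
  n = 5393: C(5393, 10) = 5687418968154238267170642278008; 5687418968154238267170642278008 < 5684341886080801486968994140625? NO
  n = 5394: C(5394, 10) = 5697982524930156243149785372878; 5697982524930156243149785372878 < 5684341886080801486968994140625? NO
The largest n with C(n, 10) < 5684341886080801486968994140625 is n = 5392 (where E[X] = 5676873040158402483252283957448/5684341886080801486968994140625 ≈ 0.9986861). Hence R_5(10) > 5392, i.e. R_5(10) ≥ 5393.

Largest n = 5392; hence R_5(10) > 5392.


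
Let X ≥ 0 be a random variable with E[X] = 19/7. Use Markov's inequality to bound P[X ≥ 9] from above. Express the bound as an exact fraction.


μ = E[X] = 19/7, a = 9.
Markov: P[X ≥ 9] ≤ μ/a = (19/7)/9 = 19/63.
Numerically: ≈ 0.301587.
(Since a = 9 > μ = 2.714286, the bound 19/63 is < 1 and informative.)

P[X ≥ 9] ≤ 19/63 ≈ 0.301587.


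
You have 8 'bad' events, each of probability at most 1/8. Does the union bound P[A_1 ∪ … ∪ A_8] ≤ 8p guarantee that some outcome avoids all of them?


Union bound: P[∪_{i=1}^{8} A_i] ≤ Σ_i P[A_i] ≤ 8·p = 8·(1/8) = 1.
Numerically: 1 ≈ 1.00000.
Is 1 < 1? NO.
Since the bound 1 is ≥ 1, the union bound is uninformative here; it does NOT by itself certify existence.

8·p = 1 ≈ 1.00000; existence NOT certified by the union bound.


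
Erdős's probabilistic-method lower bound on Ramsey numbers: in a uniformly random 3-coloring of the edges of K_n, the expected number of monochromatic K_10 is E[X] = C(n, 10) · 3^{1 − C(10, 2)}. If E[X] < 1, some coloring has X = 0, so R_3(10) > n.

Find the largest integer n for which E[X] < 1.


We need C(n, 10) · 3^{1 − 45} < 1, i.e. C(n, 10) < 3^{45 − 1} = 984770902183611232881.
Check values of n near the boundary:
  n = 568: C(568, 10) = 889446337783744949208; 889446337783744949208 < 984770902183611232881? YES
  n = 569: C(569, 10) = 905357721286137524328; 905357721286137524328 < 984770902183611232881? YES
  n = 570: C(570, 10) = 921524823451961408691; 921524823451961408691 < 984770902183611232881? YES
  n = 571: C(571, 10) = 937951290893172842001; 937951290893172842001 < 984770902183611232881? YES
  n = 572: C(572, 10) = 954640815642161682606; 954640815642161682606 < 984770902183611232881? YES
  n = 573: C(573, 10) = 971597135635805762226; 971597135635805762226 < 984770902183611232881? YES
  n = 574: C(574, 10) = 988824035203816502691; 988824035203816502691 < 984770902183611232881? NO
  n = 575: C(575, 10) = 1006325345561406175305; 1006325345561406175305 < 984770902183611232881? NO
The largest n with C(n, 10) < 984770902183611232881 is n = 573 (where E[X] = 35985079097622435638/36472996377170786403 ≈ 0.98662). Hence R_3(10) > 573, i.e. R_3(10) ≥ 574.

Largest n = 573; hence R_3(10) > 573.


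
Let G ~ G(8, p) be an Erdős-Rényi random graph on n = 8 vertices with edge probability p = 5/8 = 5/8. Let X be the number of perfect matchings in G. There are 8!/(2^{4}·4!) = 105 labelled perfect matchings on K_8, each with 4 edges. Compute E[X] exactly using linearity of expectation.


K_8 has 8!/(2^{4}·4!) = 105 labelled perfect matchings.
For each such perfect matching H, let X_H = 1 if all 4 edges of H are present in G. Then P[X_H = 1] = p^{4} = (5/8)^{4} = 625/4096.
Summing the indicators: E[X] = Σ_H E[X_H] = 105 · p^{4} = 105 · 625/4096 = 65625/4096.
Numerically: E[X] ≈ 16.022.

E[X] = 105 · (5/8)^{4} = 65625/4096 ≈ 16.022.


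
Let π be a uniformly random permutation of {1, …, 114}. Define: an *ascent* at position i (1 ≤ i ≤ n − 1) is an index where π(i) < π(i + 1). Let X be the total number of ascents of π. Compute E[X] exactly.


Write X = Σ X_I over i = 1, …, 113, with X_I the indicator of one ascent.
There are 113 indicators.
For each fixed i, the pair (π(i), π(i+1)) is a uniformly random ordered pair of distinct values from {1, …, 114}; by symmetry P[π(i) < π(i+1)] = 1/2.
By linearity: E[X] = 113 · (1/2) = (114 − 1) · (1/2) = 113/2 ≈ 56.500000.

E[X] = 113/2 = 56.500000.


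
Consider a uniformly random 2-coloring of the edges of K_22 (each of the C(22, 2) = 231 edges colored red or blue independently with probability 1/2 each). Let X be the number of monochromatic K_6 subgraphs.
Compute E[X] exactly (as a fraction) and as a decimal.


Let X = Σ_S X_S over the C(22, 6) = 74613 subsets S of size 6, where X_S = 1 if the K_6 on S is monochromatic.
For a fixed S, the K_6 on S has C(6, 2) = 15 edges. P[all 15 edges red] = (1/2)^15, and likewise for blue, so P[monochromatic] = 2·(1/2)^15 = 2^{1 − 15} = 1/16384.
Summing: E[X] = C(22, 6) · 2^{1 − 15} = 74613 · 1/16384 = 74613/16384.
Numerically: E[X] ≈ 4.554.

E[X] = C(22,6)·2^(1−C(6,2)) = 74613/16384 ≈ 4.554.


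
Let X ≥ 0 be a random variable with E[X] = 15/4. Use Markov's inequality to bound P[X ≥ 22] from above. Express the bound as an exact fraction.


μ = E[X] = 15/4, a = 22.
Markov: P[X ≥ 22] ≤ μ/a = (15/4)/22 = 15/88.
Numerically: ≈ 0.17045.
(Since a = 22 > μ = 3.75000, the bound 15/88 is < 1 and informative.)

P[X ≥ 22] ≤ 15/88 ≈ 0.17045.


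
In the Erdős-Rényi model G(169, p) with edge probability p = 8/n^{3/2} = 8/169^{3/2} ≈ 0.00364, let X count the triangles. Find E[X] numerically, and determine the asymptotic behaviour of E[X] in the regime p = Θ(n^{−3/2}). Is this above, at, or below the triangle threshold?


Number of potential triangles: C(169, 3) = 790244.
Each occurs with probability p³ ≈ (0.00364)³ ≈ 4.82814e-08.
By linearity: E[X] = C(169, 3)·p³ ≈ 790244 · 4.82814e-08 ≈ 0.038.
Since α = 3/2 > 1, p = c/n^{3/2} = o(1/n) is below the triangle threshold p ~ 1/n. Asymptotically E[X] ~ (c³/6)·n^{3(1−α)} = (8³/6)·n^{-1.5} → 0, so by Markov's inequality G has no triangles w.h.p.

E[X] ≈ 0.038; in regime p = Θ(1/n^{3/2}) E[X] tends to 0 (below the triangle threshold p ~ 1/n).


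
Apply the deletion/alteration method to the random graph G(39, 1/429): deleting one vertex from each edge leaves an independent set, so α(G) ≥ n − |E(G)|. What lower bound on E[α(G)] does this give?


E[|E(G)|] = C(39, 2)·p = 741 · (1/429) = 19/11.
E[α(G)] ≥ n − E[|E(G)|] = 39 − 19/11 = 410/11.
Numerically: ≈ 37.2727.
(This is only a lower bound; the true E[α(G)] may be larger.)

E[α(G)] ≥ 410/11 ≈ 37.2727.


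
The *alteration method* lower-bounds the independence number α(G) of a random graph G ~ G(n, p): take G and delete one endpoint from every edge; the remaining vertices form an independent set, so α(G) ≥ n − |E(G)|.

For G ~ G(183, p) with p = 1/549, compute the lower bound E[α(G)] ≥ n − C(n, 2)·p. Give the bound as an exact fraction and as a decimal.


E[|E(G)|] = C(183, 2)·p = 16653 · (1/549) = 91/3.
E[α(G)] ≥ n − E[|E(G)|] = 183 − 91/3 = 458/3.
Numerically: ≈ 152.66667.
(This is only a lower bound; the true E[α(G)] may be larger.)

E[α(G)] ≥ 458/3 ≈ 152.66667.


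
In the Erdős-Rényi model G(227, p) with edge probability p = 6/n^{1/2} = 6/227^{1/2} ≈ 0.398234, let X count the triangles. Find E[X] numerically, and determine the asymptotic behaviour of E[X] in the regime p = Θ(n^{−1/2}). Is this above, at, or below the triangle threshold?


Number of potential triangles: C(227, 3) = 1923825.
Each occurs with probability p³ ≈ (0.398234)³ ≈ 6.31560508e-02.
By linearity: E[X] = C(227, 3)·p³ ≈ 1923825 · 6.31560508e-02 ≈ 121501.189421.
Since α = 1/2 < 1, p = c/n^{1/2} ≫ 1/n is above the triangle threshold p ~ 1/n. Asymptotically E[X] ~ (c³/6)·n^{3(1−α)} = (6³/6)·n^{1.5} → ∞; triangles are abundant w.h.p.

E[X] ≈ 121501.189421; in regime p = Θ(1/n^{1/2}) E[X] diverges (above the triangle threshold p ~ 1/n).


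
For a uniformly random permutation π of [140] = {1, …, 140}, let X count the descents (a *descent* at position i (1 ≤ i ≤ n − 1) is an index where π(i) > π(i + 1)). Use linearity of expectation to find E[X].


Write X = Σ X_I over i = 1, …, 139, with X_I the indicator of one descent.
There are 139 indicators.
For each fixed i, the pair (π(i), π(i+1)) is a uniformly random ordered pair of distinct values from {1, …, 140}; by symmetry P[π(i) > π(i+1)] = 1/2.
By linearity: E[X] = 139 · (1/2) = (140 − 1) · (1/2) = 139/2 ≈ 69.5000.

E[X] = 139/2 = 69.5000.


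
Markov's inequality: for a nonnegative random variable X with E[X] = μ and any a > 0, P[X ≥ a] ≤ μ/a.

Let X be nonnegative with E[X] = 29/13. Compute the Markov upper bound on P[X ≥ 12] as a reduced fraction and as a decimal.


μ = E[X] = 29/13, a = 12.
Markov: P[X ≥ 12] ≤ μ/a = (29/13)/12 = 29/156.
Numerically: ≈ 0.185897.
(Since a = 12 > μ = 2.230769, the bound 29/156 is < 1 and informative.)

P[X ≥ 12] ≤ 29/156 ≈ 0.185897.


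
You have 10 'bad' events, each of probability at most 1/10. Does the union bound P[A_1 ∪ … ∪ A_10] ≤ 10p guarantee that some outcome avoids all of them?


Union bound: P[∪_{i=1}^{10} A_i] ≤ Σ_i P[A_i] ≤ 10·p = 10·(1/10) = 1.
Numerically: 1 ≈ 1.0000.
Is 1 < 1? NO.
Since the bound 1 is ≥ 1, the union bound is uninformative here; it does NOT by itself certify existence.

10·p = 1 ≈ 1.0000; existence NOT certified by the union bound.


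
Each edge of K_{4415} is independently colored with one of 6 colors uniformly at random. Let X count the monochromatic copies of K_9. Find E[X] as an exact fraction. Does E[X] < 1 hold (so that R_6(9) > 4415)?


E[X] = C(4415, 9) · 6^{1 − 36} = 1742086910069196051229123255 · 6^{−35} = 1742086910069196051229123255/1719070799748422591028658176.
As a reduced fraction: E[X] = 1742086910069196051229123255/1719070799748422591028658176 ≈ 1.013.
Is E[X] < 1? NO.
Since E[X] ≥ 1, the first-moment bound is inconclusive at n = 4415; it does NOT by itself certify R_6(9) > 4415.

E[X] = 1742086910069196051229123255/1719070799748422591028658176 ≈ 1.013; E[X] ≥ 1; first-moment method inconclusive here.


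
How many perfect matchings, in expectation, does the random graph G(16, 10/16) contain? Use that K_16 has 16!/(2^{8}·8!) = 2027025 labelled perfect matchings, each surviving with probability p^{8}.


K_16 has 16!/(2^{8}·8!) = 2027025 labelled perfect matchings.
For each such perfect matching H, let X_H = 1 if all 8 edges of H are present in G. Then P[X_H = 1] = p^{8} = (5/8)^{8} = 390625/16777216.
By linearity: E[X] = Σ_H E[X_H] = 2027025 · p^{8} = 2027025 · 390625/16777216 = 791806640625/16777216.
Numerically: E[X] ≈ 4.72e+04.

E[X] = 2027025 · (5/8)^{8} = 791806640625/16777216 ≈ 4.72e+04.


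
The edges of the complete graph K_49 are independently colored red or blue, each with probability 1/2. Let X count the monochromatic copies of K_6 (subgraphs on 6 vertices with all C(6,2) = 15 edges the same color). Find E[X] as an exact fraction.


Let X = Σ_S X_S over the C(49, 6) = 13983816 subsets S of size 6, where X_S = 1 if the K_6 on S is monochromatic.
For a fixed S, the K_6 on S has C(6, 2) = 15 edges. P[all 15 edges red] = (1/2)^15, and likewise for blue, so P[monochromatic] = 2·(1/2)^15 = 2^{1 − 15} = 1/16384.
Summing: E[X] = C(49, 6) · 2^{1 − 15} = 13983816 · 1/16384 = 1747977/2048.
Numerically: E[X] ≈ 853.50439.

E[X] = C(49,6)·2^(1−C(6,2)) = 1747977/2048 ≈ 853.50439.


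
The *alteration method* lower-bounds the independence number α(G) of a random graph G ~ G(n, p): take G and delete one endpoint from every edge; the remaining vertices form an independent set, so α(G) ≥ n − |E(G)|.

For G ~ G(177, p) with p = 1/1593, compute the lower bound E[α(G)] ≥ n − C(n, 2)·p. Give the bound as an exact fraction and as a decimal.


E[|E(G)|] = C(177, 2)·p = 15576 · (1/1593) = 88/9.
E[α(G)] ≥ n − E[|E(G)|] = 177 − 88/9 = 1505/9.
Numerically: ≈ 167.222.
(This is only a lower bound; the true E[α(G)] may be larger.)

E[α(G)] ≥ 1505/9 ≈ 167.222.


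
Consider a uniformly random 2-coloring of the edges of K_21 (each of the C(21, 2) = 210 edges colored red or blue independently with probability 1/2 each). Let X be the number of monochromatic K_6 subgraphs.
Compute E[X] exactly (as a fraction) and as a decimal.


Let X = Σ_S X_S over the C(21, 6) = 54264 subsets S of size 6, where X_S = 1 if the K_6 on S is monochromatic.
For a fixed S, the K_6 on S has C(6, 2) = 15 edges. P[all 15 edges red] = (1/2)^15, and likewise for blue, so P[monochromatic] = 2·(1/2)^15 = 2^{1 − 15} = 1/16384.
By linearity: E[X] = C(21, 6) · 2^{1 − 15} = 54264 · 1/16384 = 6783/2048.
Numerically: E[X] ≈ 3.31201.

E[X] = C(21,6)·2^(1−C(6,2)) = 6783/2048 ≈ 3.31201.


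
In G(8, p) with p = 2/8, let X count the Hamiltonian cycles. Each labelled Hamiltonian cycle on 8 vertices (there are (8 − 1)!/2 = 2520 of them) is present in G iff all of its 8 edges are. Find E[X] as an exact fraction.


K_8 has (8 − 1)!/2 = 2520 labelled Hamiltonian cycles.
For each such Hamiltonian cycle H, let X_H = 1 if all 8 edges of H are present in G. Then P[X_H = 1] = p^{8} = (1/4)^{8} = 1/65536.
By linearity: E[X] = Σ_H E[X_H] = 2520 · p^{8} = 2520 · 1/65536 = 315/8192.
Numerically: E[X] ≈ 0.0384521.

E[X] = 2520 · (1/4)^{8} = 315/8192 ≈ 0.0384521.


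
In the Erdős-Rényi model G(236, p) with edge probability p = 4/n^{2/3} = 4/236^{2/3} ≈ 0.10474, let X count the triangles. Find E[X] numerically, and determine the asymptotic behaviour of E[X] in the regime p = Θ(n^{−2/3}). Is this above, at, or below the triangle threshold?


Number of potential triangles: C(236, 3) = 2162940.
Each occurs with probability p³ ≈ (0.10474)³ ≈ 1.1490951e-03.
By linearity: E[X] = C(236, 3)·p³ ≈ 2162940 · 1.1490951e-03 ≈ 2485.42373.
Since α = 2/3 < 1, p = c/n^{2/3} ≫ 1/n is above the triangle threshold p ~ 1/n. Asymptotically E[X] ~ (c³/6)·n^{3(1−α)} = (4³/6)·n^{1} → ∞; triangles are abundant w.h.p.

E[X] ≈ 2485.42373; in regime p = Θ(1/n^{2/3}) E[X] diverges (above the triangle threshold p ~ 1/n).


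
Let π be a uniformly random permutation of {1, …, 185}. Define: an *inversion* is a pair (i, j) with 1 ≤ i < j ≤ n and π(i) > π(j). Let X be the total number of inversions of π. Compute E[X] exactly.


Write X = Σ X_I over the C(185, 2) = 17020 pairs i < j, with X_I the indicator of one inversion.
There are 17020 indicators.
For each fixed pair i < j, the values π(i) and π(j) are two distinct elements of {1, …, 185} in uniformly random order; by symmetry P[π(i) > π(j)] = 1/2.
By linearity: E[X] = 17020 · (1/2) = C(185, 2) · (1/2) = 17020/2 = 8510 ≈ 8510.00000.

E[X] = 8510 = 8510.00000.


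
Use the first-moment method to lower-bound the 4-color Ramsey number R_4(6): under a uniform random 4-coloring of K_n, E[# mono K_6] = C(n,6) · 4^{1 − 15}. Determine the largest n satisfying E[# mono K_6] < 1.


We need C(n, 6) · 4^{1 − 15} < 1, i.e. C(n, 6) < 4^{15 − 1} = 268435456.
Check values of n near the boundary:
  n = 75: C(75, 6) = 201359550; 201359550 < 268435456? YES
  n = 76: C(76, 6) = 218618940; 218618940 < 268435456? YES
  n = 77: C(77, 6) = 237093780; 237093780 < 268435456? YES
  n = 78: C(78, 6) = 256851595; 256851595 < 268435456? YES
  n = 79: C(79, 6) = 277962685; 277962685 < 268435456? NO
  n = 80: C(80, 6) = 300500200; 300500200 < 268435456? NO
The largest n with C(n, 6) < 268435456 is n = 78 (where E[X] = 256851595/268435456 ≈ 0.95685). Hence R_4(6) > 78, i.e. R_4(6) ≥ 79.

Largest n = 78; hence R_4(6) > 78.


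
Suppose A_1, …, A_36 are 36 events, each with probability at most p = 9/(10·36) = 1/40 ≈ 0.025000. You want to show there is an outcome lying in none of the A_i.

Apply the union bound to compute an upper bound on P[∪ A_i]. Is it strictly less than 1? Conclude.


Union bound: P[∪_{i=1}^{36} A_i] ≤ Σ_i P[A_i] ≤ 36·p = 36·(1/40) = 9/10.
Numerically: 9/10 ≈ 0.900000.
Is 9/10 < 1? YES.
Since P[∪ A_i] ≤ 9/10 < 1, the complement has P[∩ A_i^c] ≥ 1 − 9/10 = 1/10 > 0, so some outcome avoids every A_i.

36·p = 9/10 ≈ 0.900000; existence CERTIFIED by the union bound.


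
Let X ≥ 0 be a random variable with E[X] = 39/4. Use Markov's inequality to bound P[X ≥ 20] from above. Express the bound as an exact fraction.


μ = E[X] = 39/4, a = 20.
Markov: P[X ≥ 20] ≤ μ/a = (39/4)/20 = 39/80.
Numerically: ≈ 0.48750.
(Since a = 20 > μ = 9.75000, the bound 39/80 is < 1 and informative.)

P[X ≥ 20] ≤ 39/80 ≈ 0.48750.


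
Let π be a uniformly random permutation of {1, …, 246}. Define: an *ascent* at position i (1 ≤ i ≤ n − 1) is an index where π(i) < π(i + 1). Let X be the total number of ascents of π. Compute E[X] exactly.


Write X = Σ X_I over i = 1, …, 245, with X_I the indicator of one ascent.
There are 245 indicators.
For each fixed i, the pair (π(i), π(i+1)) is a uniformly random ordered pair of distinct values from {1, …, 246}; by symmetry P[π(i) < π(i+1)] = 1/2.
By linearity: E[X] = 245 · (1/2) = (246 − 1) · (1/2) = 245/2 ≈ 122.50000.

E[X] = 245/2 = 122.50000.


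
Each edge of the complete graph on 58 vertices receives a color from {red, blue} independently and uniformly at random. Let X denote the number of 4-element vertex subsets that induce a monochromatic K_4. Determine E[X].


Let X = Σ_S X_S over the C(58, 4) = 424270 subsets S of size 4, where X_S = 1 if the K_4 on S is monochromatic.
For a fixed S, the K_4 on S has C(4, 2) = 6 edges. P[all 6 edges red] = (1/2)^6, and likewise for blue, so P[monochromatic] = 2·(1/2)^6 = 2^{1 − 6} = 1/32.
Summing: E[X] = C(58, 4) · 2^{1 − 6} = 424270 · 1/32 = 212135/16.
Numerically: E[X] ≈ 13258.438.

E[X] = C(58,4)·2^(1−C(4,2)) = 212135/16 ≈ 13258.438.


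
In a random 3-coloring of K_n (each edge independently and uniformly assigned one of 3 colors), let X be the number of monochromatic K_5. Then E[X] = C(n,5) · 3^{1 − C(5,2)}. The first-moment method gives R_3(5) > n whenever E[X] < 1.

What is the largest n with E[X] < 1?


We need C(n, 5) · 3^{1 − 10} < 1, i.e. C(n, 5) < 3^{10 − 1} = 19683.
Check values of n near the boundary:
  n = 18: C(18, 5) = 8568; 8568 < 19683? YES
  n = 19: C(19, 5) = 11628; 11628 < 19683? YES
  n = 20: C(20, 5) = 15504; 15504 < 19683? YES
  n = 21: C(21, 5) = 20349; 20349 < 19683? NO
The largest n with C(n, 5) < 19683 is n = 20 (where E[X] = 5168/6561 ≈ 0.78768). Hence R_3(5) > 20, i.e. R_3(5) ≥ 21.

Largest n = 20; hence R_3(5) > 20.
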